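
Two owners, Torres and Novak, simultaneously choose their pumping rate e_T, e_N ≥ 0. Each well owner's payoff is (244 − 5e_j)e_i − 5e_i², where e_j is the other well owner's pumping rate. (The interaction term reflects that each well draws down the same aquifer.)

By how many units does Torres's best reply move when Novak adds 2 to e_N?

Torres's payoff is (244 − 5e_N)e_T − 5e_T².
∂π/∂e_T = 244 − 5e_N − 10e_T = 0, so e_T = 24.4 − 0.5e_N.
The reaction-function slope is −0.5, so a 2-unit rise in e_N moves e_T by −0.5 × 2 = −1. Torres's best response falls — the actions are strategic substitutes.

-1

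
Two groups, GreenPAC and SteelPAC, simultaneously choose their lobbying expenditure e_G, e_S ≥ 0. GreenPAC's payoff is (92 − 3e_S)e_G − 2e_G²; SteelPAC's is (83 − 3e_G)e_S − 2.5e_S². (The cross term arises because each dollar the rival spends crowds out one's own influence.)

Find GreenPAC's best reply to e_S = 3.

Expanding GreenPAC's payoff: 92e_G − 3e_Se_G − 2e_G².
∂π/∂e_G = 92 − 3e_S − 4e_G = 0, so e_G = 23 − 0.75e_S.
At e_S = 3: e_G = 23 − 0.75·3 = 20.75.

20.75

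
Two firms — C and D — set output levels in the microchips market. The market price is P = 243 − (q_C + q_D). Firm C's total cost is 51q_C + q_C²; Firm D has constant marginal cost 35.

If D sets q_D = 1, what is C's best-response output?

Firm C's profit: π = q_C(243 − (q_C + q_D)) − 51q_C − q_C².
∂π/∂q_C = 192 − 4q_C − q_D = 0, so q_C = 48 − 0.25q_D.
At q_D = 1: q_C = 48 − 0.25·1 = 47.75.

47.75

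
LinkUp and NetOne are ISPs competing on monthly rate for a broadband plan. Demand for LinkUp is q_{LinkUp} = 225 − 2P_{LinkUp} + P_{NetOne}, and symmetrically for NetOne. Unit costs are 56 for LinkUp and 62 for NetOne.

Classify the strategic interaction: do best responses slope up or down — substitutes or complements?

LinkUp's profit: π = (P_{LinkUp} − 56)(225 − 2P_{LinkUp} + P_{NetOne}).
∂π/∂P_{LinkUp} = 337 − 4P_{LinkUp} + P_{NetOne} = 0 ⇒ P_{LinkUp} = 84.25 + 0.25P_{NetOne}.
The best-response slope dP_{LinkUp}/dP_{NetOne} = 0.25 > 0: the reaction function is upward-sloping, so the choices are strategic complements.

strategic complements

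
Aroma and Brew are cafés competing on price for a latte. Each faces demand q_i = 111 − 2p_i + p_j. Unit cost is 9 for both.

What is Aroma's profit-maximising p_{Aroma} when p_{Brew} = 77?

Aroma's profit: π = (p_{Aroma} − 9)(111 − 2p_{Aroma} + p_{Brew}).
∂π/∂p_{Aroma} = 129 − 4p_{Aroma} + p_{Brew} = 0 ⇒ p_{Aroma} = 32.25 + 0.25p_{Brew}.
At p_{Brew} = 77: p_{Aroma} = 32.25 + 0.25·77 = 51.5.

51.5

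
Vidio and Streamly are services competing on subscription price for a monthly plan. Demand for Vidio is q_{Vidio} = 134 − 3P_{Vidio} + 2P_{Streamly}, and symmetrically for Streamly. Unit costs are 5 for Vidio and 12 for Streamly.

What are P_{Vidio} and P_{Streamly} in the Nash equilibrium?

38.5625, 41.1875

Vidio's profit: π = (P_{Vidio} − 5)(134 − 3P_{Vidio} + 2P_{Streamly}).
∂π/∂P_{Vidio} = 149 − 6P_{Vidio} + 2P_{Streamly} = 0 ⇒ P_{Vidio} = 149/6 + (1/3)P_{Streamly}.
Similarly P_{Streamly} = 85/3 + (1/3)P_{Vidio}.
Solving the two reaction functions simultaneously: (1 − (1/3)(1/3))P_{Vidio} = 149/6 + (1/3)·(85/3), so (8/9)P_{Vidio} = 617/18 and P_{Vidio} = 38.5625.
Then P_{Streamly} = 85/3 + (1/3)·38.5625 = 41.1875.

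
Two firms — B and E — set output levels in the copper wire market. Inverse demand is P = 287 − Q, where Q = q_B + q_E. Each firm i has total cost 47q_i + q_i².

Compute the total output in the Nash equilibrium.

Firm B's profit: π = q_B(287 − (q_B + q_E)) − 47q_B − q_B².
∂π/∂q_B = 240 − 4q_B − q_E = 0, so q_B = 60 − 0.25q_E.
The game is symmetric, so in equilibrium q_E = q_B: the reaction function gives 1.25q_B = 60, hence q_B = 48.
Total output: 48 + 48 = 96.

96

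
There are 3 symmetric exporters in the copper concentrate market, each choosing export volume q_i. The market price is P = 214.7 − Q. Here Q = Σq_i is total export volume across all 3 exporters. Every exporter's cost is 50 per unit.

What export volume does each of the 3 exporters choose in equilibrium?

41.175

A representative exporter's profit is π_i = q_i(214.7 − Q) − 50q_i, with Q = q_i + Σ_{j≠i} q_j.
First-order condition: 164.7 − 2q_i − Σ_{j≠i} q_j = 0.
In a symmetric equilibrium every exporter chooses the same q, so Σ_{j≠i} q_j = 2q. The condition becomes 164.7 − 4q = 0, giving q = 164.7/4 = 41.175.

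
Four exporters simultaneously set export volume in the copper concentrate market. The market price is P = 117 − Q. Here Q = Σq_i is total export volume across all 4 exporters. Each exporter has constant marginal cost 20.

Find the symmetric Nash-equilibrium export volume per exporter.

A representative exporter's profit is π_i = q_i(117 − Q) − 20q_i, with Q = q_i + Σ_{j≠i} q_j.
First-order condition: 97 − 2q_i − Σ_{j≠i} q_j = 0.
Imposing symmetry (q_j = q for all j) turns Σ_{j≠i} q_j into 3q, so 97 = 5q and q = 19.4.

19.4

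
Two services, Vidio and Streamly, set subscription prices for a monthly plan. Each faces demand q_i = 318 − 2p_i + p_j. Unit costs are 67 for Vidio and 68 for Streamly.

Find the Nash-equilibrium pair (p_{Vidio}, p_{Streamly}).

Vidio's profit: π = (p_{Vidio} − 67)(318 − 2p_{Vidio} + p_{Streamly}).
∂π/∂p_{Vidio} = 452 − 4p_{Vidio} + p_{Streamly} = 0 ⇒ p_{Vidio} = 113 + 0.25p_{Streamly}.
Similarly p_{Streamly} = 113.5 + 0.25p_{Vidio}.
Substituting the second reaction function into the first: p_{Vidio} = 113 + 0.25(113.5 + 0.25p_{Vidio}), which gives 0.9375p_{Vidio} = 141.375 ⇒ p_{Vidio} = 150.8.
Then p_{Streamly} = 113.5 + 0.25·150.8 = 151.2.

150.8, 151.2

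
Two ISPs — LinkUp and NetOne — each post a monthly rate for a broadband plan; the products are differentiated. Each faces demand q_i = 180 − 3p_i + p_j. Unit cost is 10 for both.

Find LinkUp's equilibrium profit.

3072

LinkUp's profit: π = (p_{LinkUp} − 10)(180 − 3p_{LinkUp} + p_{NetOne}).
∂π/∂p_{LinkUp} = 210 − 6p_{LinkUp} + p_{NetOne} = 0 ⇒ p_{LinkUp} = 35 + (1/6)p_{NetOne}.
Setting p_{LinkUp} = p_{NetOne} in the reaction function: p_{LinkUp} = 35 + (1/6)p_{LinkUp}, so p_{LinkUp} = 35 / (5/6) = 42.
q_{LinkUp} = 180 − 3·42 + 42 = 96.
Profit = (42 − 10)·96 = 3072.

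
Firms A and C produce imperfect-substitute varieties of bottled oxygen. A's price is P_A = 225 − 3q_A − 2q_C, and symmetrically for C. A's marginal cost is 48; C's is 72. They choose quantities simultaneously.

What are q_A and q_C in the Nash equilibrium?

Firm A's profit: π = q_A(225 − 3q_A − 2q_C) − 48q_A.
∂π/∂q_A = 177 − 6q_A − 2q_C = 0 ⇒ q_A = 29.5 − (1/3)q_C.
Similarly q_C = 25.5 − (1/3)q_A.
Solving the two reaction functions simultaneously: (1 − (−1/3)(−1/3))q_A = 29.5 − (1/3)·25.5, so (8/9)q_A = 21 and q_A = 23.625.
Then q_C = 25.5 − (1/3)·23.625 = 17.625.

23.625, 17.625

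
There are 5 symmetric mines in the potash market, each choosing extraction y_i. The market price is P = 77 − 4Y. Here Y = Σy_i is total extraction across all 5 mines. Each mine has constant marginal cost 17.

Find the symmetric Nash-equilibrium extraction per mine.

A representative mine's profit is π_i = y_i(77 − 4Y) − 17y_i, with Y = y_i + Σ_{j≠i} y_j.
First-order condition: 60 − 8y_i − 4Σ_{j≠i} y_j = 0.
With identical mines, set every y_j = y: then 60 − 8y − 16y = 0, i.e. y = 60/24 = 2.5.

2.5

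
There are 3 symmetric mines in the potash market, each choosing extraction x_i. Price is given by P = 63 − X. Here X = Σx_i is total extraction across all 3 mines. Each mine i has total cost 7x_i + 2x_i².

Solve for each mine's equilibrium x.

A representative mine's profit is π_i = x_i(63 − X) − 7x_i − 2x_i², with X = x_i + Σ_{j≠i} x_j.
First-order condition: 56 − 6x_i − Σ_{j≠i} x_j = 0.
Imposing symmetry (x_j = x for all j) turns Σ_{j≠i} x_j into 2x, so 56 = 8x and x = 7.

7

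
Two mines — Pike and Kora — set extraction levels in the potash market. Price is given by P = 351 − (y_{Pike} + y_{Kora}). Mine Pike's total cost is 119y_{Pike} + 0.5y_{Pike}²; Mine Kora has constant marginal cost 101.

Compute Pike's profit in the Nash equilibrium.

Mine Pike's profit: π = y_{Pike}(351 − (y_{Pike} + y_{Kora})) − 119y_{Pike} − 0.5y_{Pike}².
∂π/∂y_{Pike} = 232 − 3y_{Pike} − y_{Kora} = 0, so y_{Pike} = 232/3 − (1/3)y_{Kora}.
For Kora: ∂π/∂y_{Kora} = 250 − 2y_{Kora} − y_{Pike} = 0 ⇒ y_{Kora} = 125 − 0.5y_{Pike}.
Substituting the second reaction function into the first: y_{Pike} = 232/3 − (1/3)(125 − 0.5y_{Pike}), which gives (5/6)y_{Pike} = 107/3 ⇒ y_{Pike} = 42.8.
Then y_{Kora} = 125 − 0.5·42.8 = 103.6.
Price P = 351 − 146.4 = 204.6.
Pike's profit: (204.6 − 119)·42.8 − 0.5(42.8)² = 2747.76.

2747.76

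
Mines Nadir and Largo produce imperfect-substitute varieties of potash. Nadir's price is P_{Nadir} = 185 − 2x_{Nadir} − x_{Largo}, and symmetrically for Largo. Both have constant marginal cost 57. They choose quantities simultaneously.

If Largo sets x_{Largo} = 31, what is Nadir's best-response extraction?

24.25

Mine Nadir's profit: π = x_{Nadir}(185 − 2x_{Nadir} − x_{Largo}) − 57x_{Nadir}.
∂π/∂x_{Nadir} = 128 − 4x_{Nadir} − x_{Largo} = 0 ⇒ x_{Nadir} = 32 − 0.25x_{Largo}.
At x_{Largo} = 31: x_{Nadir} = 32 − 0.25·31 = 24.25.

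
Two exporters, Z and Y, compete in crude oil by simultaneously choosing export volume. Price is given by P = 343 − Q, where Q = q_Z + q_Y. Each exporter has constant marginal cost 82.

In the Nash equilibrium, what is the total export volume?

174

Exporter Z's profit: π = q_Z(343 − (q_Z + q_Y)) − 82q_Z.
∂π/∂q_Z = 261 − 2q_Z − q_Y = 0, so q_Z = 130.5 − 0.5q_Y.
The game is symmetric, so in equilibrium q_Y = q_Z: the reaction function gives 1.5q_Z = 130.5, hence q_Z = 87.
Total export volume: 87 + 87 = 174.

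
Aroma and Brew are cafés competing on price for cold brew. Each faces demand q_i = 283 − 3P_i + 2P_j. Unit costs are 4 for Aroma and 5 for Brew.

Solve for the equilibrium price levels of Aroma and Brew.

73.9375, 74.3125

Aroma's profit: π = (P_{Aroma} − 4)(283 − 3P_{Aroma} + 2P_{Brew}).
∂π/∂P_{Aroma} = 295 − 6P_{Aroma} + 2P_{Brew} = 0 ⇒ P_{Aroma} = 295/6 + (1/3)P_{Brew}.
Similarly P_{Brew} = 149/3 + (1/3)P_{Aroma}.
Plugging P_{Brew} into Aroma's best response: P_{Aroma} = 295/6 + (1/3)(149/3 + (1/3)P_{Aroma}) ⇒ (8/9)P_{Aroma} = 1183/18, so P_{Aroma} = 73.9375.
Then P_{Brew} = 149/3 + (1/3)·73.9375 = 74.3125.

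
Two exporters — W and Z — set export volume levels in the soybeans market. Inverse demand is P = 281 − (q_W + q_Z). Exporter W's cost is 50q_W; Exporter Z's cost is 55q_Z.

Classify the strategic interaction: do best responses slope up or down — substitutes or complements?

strategic substitutes

Exporter W's profit: π = q_W(281 − (q_W + q_Z)) − 50q_W.
∂π/∂q_W = 231 − 2q_W − q_Z = 0, so q_W = 115.5 − 0.5q_Z.
The best-response slope dq_W/dq_Z = −0.5 < 0: the reaction function is downward-sloping, so the choices are strategic substitutes.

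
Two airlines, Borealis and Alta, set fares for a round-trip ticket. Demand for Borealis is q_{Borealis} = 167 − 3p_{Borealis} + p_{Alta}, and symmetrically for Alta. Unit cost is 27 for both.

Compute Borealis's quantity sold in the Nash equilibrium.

67.8

Borealis's profit: π = (p_{Borealis} − 27)(167 − 3p_{Borealis} + p_{Alta}).
∂π/∂p_{Borealis} = 248 − 6p_{Borealis} + p_{Alta} = 0 ⇒ p_{Borealis} = 124/3 + (1/6)p_{Alta}.
Setting p_{Borealis} = p_{Alta} in the reaction function: p_{Borealis} = 124/3 + (1/6)p_{Borealis}, so p_{Borealis} = (124/3) / (5/6) = 49.6.
q_{Borealis} = 167 − 3·49.6 + 49.6 = 67.8.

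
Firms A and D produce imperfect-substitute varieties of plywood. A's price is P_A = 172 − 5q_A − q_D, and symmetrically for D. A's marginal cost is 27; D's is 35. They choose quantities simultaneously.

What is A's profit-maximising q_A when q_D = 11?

13.4

Firm A's profit: π = q_A(172 − 5q_A − q_D) − 27q_A.
∂π/∂q_A = 145 − 10q_A − q_D = 0 ⇒ q_A = 14.5 − 0.1q_D.
At q_D = 11: q_A = 14.5 − 0.1·11 = 13.4.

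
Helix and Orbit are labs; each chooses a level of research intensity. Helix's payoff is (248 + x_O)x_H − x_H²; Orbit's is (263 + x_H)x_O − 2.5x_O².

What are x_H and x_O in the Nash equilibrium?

Expanding Helix's payoff: 248x_H + x_Ox_H − x_H².
∂π/∂x_H = 248 + x_O − 2x_H = 0, so x_H = 124 + 0.5x_O.
Likewise for Orbit: x_O = 52.6 + 0.2x_H.
Plugging x_O into Helix's best response: x_H = 124 + 0.5(52.6 + 0.2x_H) ⇒ 0.9x_H = 150.3, so x_H = 167.
Then x_O = 52.6 + 0.2·167 = 86.

167, 86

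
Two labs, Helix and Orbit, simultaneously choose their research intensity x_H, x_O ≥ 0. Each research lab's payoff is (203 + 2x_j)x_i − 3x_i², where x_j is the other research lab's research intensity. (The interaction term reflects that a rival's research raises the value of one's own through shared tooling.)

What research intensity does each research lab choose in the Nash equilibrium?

50.75

Helix's payoff is (203 + 2x_O)x_H − 3x_H².
∂π/∂x_H = 203 + 2x_O − 6x_H = 0, so x_H = 203/6 + (1/3)x_O.
By symmetry x_O = x_H; substituting into the reaction function, (2/3)x_H = 203/6 and x_H = 50.75.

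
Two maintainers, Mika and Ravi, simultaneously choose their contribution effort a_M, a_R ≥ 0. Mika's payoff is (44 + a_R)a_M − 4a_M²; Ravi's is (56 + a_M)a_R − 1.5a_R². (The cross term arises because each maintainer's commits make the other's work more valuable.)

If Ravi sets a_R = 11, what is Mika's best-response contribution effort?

6.875

Expanding Mika's payoff: 44a_M + a_Ra_M − 4a_M².
∂π/∂a_M = 44 + a_R − 8a_M = 0, so a_M = 5.5 + 0.125a_R.
At a_R = 11: a_M = 5.5 + 0.125·11 = 6.875.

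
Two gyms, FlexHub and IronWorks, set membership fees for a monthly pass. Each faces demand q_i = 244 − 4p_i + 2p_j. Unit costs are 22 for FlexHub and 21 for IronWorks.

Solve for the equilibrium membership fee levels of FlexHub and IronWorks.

55.2, 54.8

FlexHub's profit: π = (p_{FlexHub} − 22)(244 − 4p_{FlexHub} + 2p_{IronWorks}).
∂π/∂p_{FlexHub} = 332 − 8p_{FlexHub} + 2p_{IronWorks} = 0 ⇒ p_{FlexHub} = 41.5 + 0.25p_{IronWorks}.
Similarly p_{IronWorks} = 41 + 0.25p_{FlexHub}.
Plugging p_{IronWorks} into FlexHub's best response: p_{FlexHub} = 41.5 + 0.25(41 + 0.25p_{FlexHub}) ⇒ 0.9375p_{FlexHub} = 51.75, so p_{FlexHub} = 55.2.
Then p_{IronWorks} = 41 + 0.25·55.2 = 54.8.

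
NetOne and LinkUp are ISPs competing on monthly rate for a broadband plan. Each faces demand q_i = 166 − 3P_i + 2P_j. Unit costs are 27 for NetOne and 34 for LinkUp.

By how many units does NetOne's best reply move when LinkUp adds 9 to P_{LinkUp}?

3

NetOne's profit: π = (P_{NetOne} − 27)(166 − 3P_{NetOne} + 2P_{LinkUp}).
∂π/∂P_{NetOne} = 247 − 6P_{NetOne} + 2P_{LinkUp} = 0 ⇒ P_{NetOne} = 247/6 + (1/3)P_{LinkUp}.
The reaction-function slope is 1/3, so a 9-unit rise in P_{LinkUp} moves P_{NetOne} by 1/3 × 9 = 3. NetOne's best response rises — the actions are strategic complements.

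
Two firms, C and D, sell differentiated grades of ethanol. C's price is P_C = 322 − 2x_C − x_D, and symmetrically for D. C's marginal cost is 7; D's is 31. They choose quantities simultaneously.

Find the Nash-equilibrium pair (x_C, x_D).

Firm C's profit: π = x_C(322 − 2x_C − x_D) − 7x_C.
∂π/∂x_C = 315 − 4x_C − x_D = 0 ⇒ x_C = 78.75 − 0.25x_D.
Similarly x_D = 72.75 − 0.25x_C.
Plugging x_D into C's best response: x_C = 78.75 − 0.25(72.75 − 0.25x_C) ⇒ 0.9375x_C = 60.5625, so x_C = 64.6.
Then x_D = 72.75 − 0.25·64.6 = 56.6.

64.6, 56.6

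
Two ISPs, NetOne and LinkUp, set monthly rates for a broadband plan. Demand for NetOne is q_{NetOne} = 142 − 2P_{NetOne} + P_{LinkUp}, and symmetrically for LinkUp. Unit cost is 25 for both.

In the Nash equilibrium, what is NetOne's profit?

NetOne's profit: π = (P_{NetOne} − 25)(142 − 2P_{NetOne} + P_{LinkUp}).
∂π/∂P_{NetOne} = 192 − 4P_{NetOne} + P_{LinkUp} = 0 ⇒ P_{NetOne} = 48 + 0.25P_{LinkUp}.
The game is symmetric, so in equilibrium P_{LinkUp} = P_{NetOne}: the reaction function gives 0.75P_{NetOne} = 48, hence P_{NetOne} = 64.
q_{NetOne} = 142 − 2·64 + 64 = 78.
Profit = (64 − 25)·78 = 3042.

3042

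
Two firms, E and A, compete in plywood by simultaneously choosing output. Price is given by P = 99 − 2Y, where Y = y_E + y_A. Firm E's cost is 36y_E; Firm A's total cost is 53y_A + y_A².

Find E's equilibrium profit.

408.98

Firm E's profit: π = y_E(99 − 2(y_E + y_A)) − 36y_E.
∂π/∂y_E = 63 − 4y_E − 2y_A = 0, so y_E = 15.75 − 0.5y_A.
For A: ∂π/∂y_A = 46 − 6y_A − 2y_E = 0 ⇒ y_A = 23/3 − (1/3)y_E.
Solving the two reaction functions simultaneously: (1 − (−0.5)(−1/3))y_E = 15.75 − 0.5·(23/3), so (5/6)y_E = 143/12 and y_E = 14.3.
Then y_A = 23/3 − (1/3)·14.3 = 2.9.
Price P = 99 − 2·17.2 = 64.6.
E's profit: (64.6 − 36)·14.3 = 408.98.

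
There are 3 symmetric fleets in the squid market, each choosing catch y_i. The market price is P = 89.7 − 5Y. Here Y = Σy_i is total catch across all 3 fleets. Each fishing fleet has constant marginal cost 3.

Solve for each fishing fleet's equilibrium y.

4.335

A representative fishing fleet's profit is π_i = y_i(89.7 − 5Y) − 3y_i, with Y = y_i + Σ_{j≠i} y_j.
First-order condition: 86.7 − 10y_i − 5Σ_{j≠i} y_j = 0.
In a symmetric equilibrium every fishing fleet chooses the same y, so Σ_{j≠i} y_j = 2y. The condition becomes 86.7 − 20y = 0, giving y = 86.7/20 = 4.335.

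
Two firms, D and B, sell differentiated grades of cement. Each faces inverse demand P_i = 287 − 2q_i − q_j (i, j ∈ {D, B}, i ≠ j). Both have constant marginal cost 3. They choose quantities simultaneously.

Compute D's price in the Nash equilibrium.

116.6

Firm D's profit: π = q_D(287 − 2q_D − q_B) − 3q_D.
∂π/∂q_D = 284 − 4q_D − q_B = 0 ⇒ q_D = 71 − 0.25q_B.
The game is symmetric, so in equilibrium q_B = q_D: the reaction function gives 1.25q_D = 71, hence q_D = 56.8.
P_D = 287 − 2·56.8 − 56.8 = 116.6.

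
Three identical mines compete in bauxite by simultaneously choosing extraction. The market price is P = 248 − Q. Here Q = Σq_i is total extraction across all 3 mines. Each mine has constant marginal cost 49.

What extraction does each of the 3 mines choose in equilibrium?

A representative mine's profit is π_i = q_i(248 − Q) − 49q_i, with Q = q_i + Σ_{j≠i} q_j.
First-order condition: 199 − 2q_i − Σ_{j≠i} q_j = 0.
In a symmetric equilibrium every mine chooses the same q, so Σ_{j≠i} q_j = 2q. The condition becomes 199 − 4q = 0, giving q = 199/4 = 49.75.

49.75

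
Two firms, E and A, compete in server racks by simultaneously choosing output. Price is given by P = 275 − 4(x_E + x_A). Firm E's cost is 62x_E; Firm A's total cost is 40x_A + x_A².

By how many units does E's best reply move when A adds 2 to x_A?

Firm E's profit: π = x_E(275 − 4(x_E + x_A)) − 62x_E.
∂π/∂x_E = 213 − 8x_E − 4x_A = 0, so x_E = 26.625 − 0.5x_A.
The reaction-function slope is −0.5, so a 2-unit rise in x_A moves x_E by −0.5 × 2 = −1. E's best response falls — the actions are strategic substitutes.

-1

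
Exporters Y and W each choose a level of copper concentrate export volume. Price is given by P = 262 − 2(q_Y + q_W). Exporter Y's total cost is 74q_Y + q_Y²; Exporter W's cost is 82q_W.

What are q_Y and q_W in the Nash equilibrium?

Exporter Y's profit: π = q_Y(262 − 2(q_Y + q_W)) − 74q_Y − q_Y².
∂π/∂q_Y = 188 − 6q_Y − 2q_W = 0, so q_Y = 94/3 − (1/3)q_W.
For W: ∂π/∂q_W = 180 − 4q_W − 2q_Y = 0 ⇒ q_W = 45 − 0.5q_Y.
Substituting the second reaction function into the first: q_Y = 94/3 − (1/3)(45 − 0.5q_Y), which gives (5/6)q_Y = 49/3 ⇒ q_Y = 19.6.
Then q_W = 45 − 0.5·19.6 = 35.2.

19.6, 35.2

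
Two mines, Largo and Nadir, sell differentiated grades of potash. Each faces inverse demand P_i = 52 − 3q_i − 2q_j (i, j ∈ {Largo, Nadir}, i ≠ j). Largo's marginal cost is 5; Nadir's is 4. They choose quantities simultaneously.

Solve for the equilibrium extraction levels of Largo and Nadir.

Mine Largo's profit: π = q_{Largo}(52 − 3q_{Largo} − 2q_{Nadir}) − 5q_{Largo}.
∂π/∂q_{Largo} = 47 − 6q_{Largo} − 2q_{Nadir} = 0 ⇒ q_{Largo} = 47/6 − (1/3)q_{Nadir}.
Similarly q_{Nadir} = 8 − (1/3)q_{Largo}.
Solving the two reaction functions simultaneously: (1 − (−1/3)(−1/3))q_{Largo} = 47/6 − (1/3)·8, so (8/9)q_{Largo} = 31/6 and q_{Largo} = 5.8125.
Then q_{Nadir} = 8 − (1/3)·5.8125 = 6.0625.

5.8125, 6.0625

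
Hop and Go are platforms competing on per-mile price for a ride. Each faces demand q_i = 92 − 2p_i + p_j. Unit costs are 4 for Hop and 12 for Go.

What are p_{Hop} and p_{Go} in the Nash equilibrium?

34.4, 37.6

Hop's profit: π = (p_{Hop} − 4)(92 − 2p_{Hop} + p_{Go}).
∂π/∂p_{Hop} = 100 − 4p_{Hop} + p_{Go} = 0 ⇒ p_{Hop} = 25 + 0.25p_{Go}.
Similarly p_{Go} = 29 + 0.25p_{Hop}.
Solving the two reaction functions simultaneously: (1 − (0.25)(0.25))p_{Hop} = 25 + 0.25·29, so 0.9375p_{Hop} = 32.25 and p_{Hop} = 34.4.
Then p_{Go} = 29 + 0.25·34.4 = 37.6.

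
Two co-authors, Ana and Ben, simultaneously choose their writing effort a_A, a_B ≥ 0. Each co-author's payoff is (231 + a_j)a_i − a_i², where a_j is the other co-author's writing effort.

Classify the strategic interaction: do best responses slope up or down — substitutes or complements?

Ana's payoff is (231 + a_B)a_A − a_A².
∂π/∂a_A = 231 + a_B − 2a_A = 0, so a_A = 115.5 + 0.5a_B.
The best-response slope da_A/da_B = 0.5 > 0: the reaction function is upward-sloping, so the choices are strategic complements.

strategic complements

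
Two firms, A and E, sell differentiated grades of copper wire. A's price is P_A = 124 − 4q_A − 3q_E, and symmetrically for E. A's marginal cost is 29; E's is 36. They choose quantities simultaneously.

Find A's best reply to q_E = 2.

11.125

Firm A's profit: π = q_A(124 − 4q_A − 3q_E) − 29q_A.
∂π/∂q_A = 95 − 8q_A − 3q_E = 0 ⇒ q_A = 11.875 − 0.375q_E.
At q_E = 2: q_A = 11.875 − 0.375·2 = 11.125.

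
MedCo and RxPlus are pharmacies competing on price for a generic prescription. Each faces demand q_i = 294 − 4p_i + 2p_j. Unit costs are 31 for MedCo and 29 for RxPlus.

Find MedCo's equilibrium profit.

MedCo's profit: π = (p_{MedCo} − 31)(294 − 4p_{MedCo} + 2p_{RxPlus}).
∂π/∂p_{MedCo} = 418 − 8p_{MedCo} + 2p_{RxPlus} = 0 ⇒ p_{MedCo} = 52.25 + 0.25p_{RxPlus}.
Similarly p_{RxPlus} = 51.25 + 0.25p_{MedCo}.
Solving the two reaction functions simultaneously: (1 − (0.25)(0.25))p_{MedCo} = 52.25 + 0.25·51.25, so 0.9375p_{MedCo} = 65.0625 and p_{MedCo} = 69.4.
Then p_{RxPlus} = 51.25 + 0.25·69.4 = 68.6.
q_{MedCo} = 294 − 4·69.4 + 2·68.6 = 153.6.
Profit = (69.4 − 31)·153.6 = 5898.24.

5898.24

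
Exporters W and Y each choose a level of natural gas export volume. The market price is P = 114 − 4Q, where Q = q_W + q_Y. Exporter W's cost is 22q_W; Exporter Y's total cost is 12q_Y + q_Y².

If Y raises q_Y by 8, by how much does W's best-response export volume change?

-4

Exporter W's profit: π = q_W(114 − 4(q_W + q_Y)) − 22q_W.
∂π/∂q_W = 92 − 8q_W − 4q_Y = 0, so q_W = 11.5 − 0.5q_Y.
The reaction-function slope is −0.5, so an 8-unit rise in q_Y moves q_W by −0.5 × 8 = −4. W's best response falls — the actions are strategic substitutes.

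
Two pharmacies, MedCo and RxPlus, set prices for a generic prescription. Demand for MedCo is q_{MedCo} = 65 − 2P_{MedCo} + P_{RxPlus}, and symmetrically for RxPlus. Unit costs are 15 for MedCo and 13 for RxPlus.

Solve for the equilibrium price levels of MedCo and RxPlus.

31.4, 30.6

MedCo's profit: π = (P_{MedCo} − 15)(65 − 2P_{MedCo} + P_{RxPlus}).
∂π/∂P_{MedCo} = 95 − 4P_{MedCo} + P_{RxPlus} = 0 ⇒ P_{MedCo} = 23.75 + 0.25P_{RxPlus}.
Similarly P_{RxPlus} = 22.75 + 0.25P_{MedCo}.
Substituting the second reaction function into the first: P_{MedCo} = 23.75 + 0.25(22.75 + 0.25P_{MedCo}), which gives 0.9375P_{MedCo} = 29.4375 ⇒ P_{MedCo} = 31.4.
Then P_{RxPlus} = 22.75 + 0.25·31.4 = 30.6.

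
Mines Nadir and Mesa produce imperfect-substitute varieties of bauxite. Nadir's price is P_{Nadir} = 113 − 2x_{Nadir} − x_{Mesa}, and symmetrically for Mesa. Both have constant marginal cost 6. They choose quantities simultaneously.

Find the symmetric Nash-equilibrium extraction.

21.4

Mine Nadir's profit: π = x_{Nadir}(113 − 2x_{Nadir} − x_{Mesa}) − 6x_{Nadir}.
∂π/∂x_{Nadir} = 107 − 4x_{Nadir} − x_{Mesa} = 0 ⇒ x_{Nadir} = 26.75 − 0.25x_{Mesa}.
The game is symmetric, so in equilibrium x_{Mesa} = x_{Nadir}: the reaction function gives 1.25x_{Nadir} = 26.75, hence x_{Nadir} = 21.4.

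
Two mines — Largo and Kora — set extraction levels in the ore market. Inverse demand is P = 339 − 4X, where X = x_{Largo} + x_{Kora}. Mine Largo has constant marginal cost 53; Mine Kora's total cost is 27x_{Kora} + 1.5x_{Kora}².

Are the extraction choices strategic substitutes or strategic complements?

Mine Largo's profit: π = x_{Largo}(339 − 4(x_{Largo} + x_{Kora})) − 53x_{Largo}.
∂π/∂x_{Largo} = 286 − 8x_{Largo} − 4x_{Kora} = 0, so x_{Largo} = 35.75 − 0.5x_{Kora}.
The best-response slope dx_{Largo}/dx_{Kora} = −0.5 < 0: the reaction function is downward-sloping, so the choices are strategic substitutes.

strategic substitutes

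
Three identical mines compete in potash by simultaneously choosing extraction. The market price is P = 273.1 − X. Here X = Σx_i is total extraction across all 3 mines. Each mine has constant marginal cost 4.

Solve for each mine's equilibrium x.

A representative mine's profit is π_i = x_i(273.1 − X) − 4x_i, with X = x_i + Σ_{j≠i} x_j.
First-order condition: 269.1 − 2x_i − Σ_{j≠i} x_j = 0.
With identical mines, set every x_j = x: then 269.1 − 2x − 2x = 0, i.e. x = 269.1/4 = 67.275.

67.275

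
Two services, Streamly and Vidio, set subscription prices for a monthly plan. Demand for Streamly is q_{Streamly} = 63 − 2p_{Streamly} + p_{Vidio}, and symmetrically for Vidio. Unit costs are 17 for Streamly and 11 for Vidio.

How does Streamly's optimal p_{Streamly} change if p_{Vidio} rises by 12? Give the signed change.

3

Streamly's profit: π = (p_{Streamly} − 17)(63 − 2p_{Streamly} + p_{Vidio}).
∂π/∂p_{Streamly} = 97 − 4p_{Streamly} + p_{Vidio} = 0 ⇒ p_{Streamly} = 24.25 + 0.25p_{Vidio}.
The reaction-function slope is 0.25, so a 12-unit rise in p_{Vidio} moves p_{Streamly} by 0.25 × 12 = 3. Streamly's best response rises — the actions are strategic complements.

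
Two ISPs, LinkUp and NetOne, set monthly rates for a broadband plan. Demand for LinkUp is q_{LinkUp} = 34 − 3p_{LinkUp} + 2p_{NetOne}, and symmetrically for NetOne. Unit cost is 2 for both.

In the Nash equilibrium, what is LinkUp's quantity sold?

24

LinkUp's profit: π = (p_{LinkUp} − 2)(34 − 3p_{LinkUp} + 2p_{NetOne}).
∂π/∂p_{LinkUp} = 40 − 6p_{LinkUp} + 2p_{NetOne} = 0 ⇒ p_{LinkUp} = 20/3 + (1/3)p_{NetOne}.
The game is symmetric, so in equilibrium p_{NetOne} = p_{LinkUp}: the reaction function gives (2/3)p_{LinkUp} = 20/3, hence p_{LinkUp} = 10.
q_{LinkUp} = 34 − 3·10 + 2·10 = 24.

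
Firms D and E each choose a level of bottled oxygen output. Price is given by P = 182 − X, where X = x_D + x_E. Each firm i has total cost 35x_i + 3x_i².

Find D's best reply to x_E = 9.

Firm D's profit: π = x_D(182 − (x_D + x_E)) − 35x_D − 3x_D².
∂π/∂x_D = 147 − 8x_D − x_E = 0, so x_D = 18.375 − 0.125x_E.
At x_E = 9: x_D = 18.375 − 0.125·9 = 17.25.

17.25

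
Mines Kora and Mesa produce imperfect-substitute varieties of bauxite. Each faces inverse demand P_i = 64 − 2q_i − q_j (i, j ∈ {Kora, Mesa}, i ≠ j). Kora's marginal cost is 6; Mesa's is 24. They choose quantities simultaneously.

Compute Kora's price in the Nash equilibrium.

31.6

Mine Kora's profit: π = q_{Kora}(64 − 2q_{Kora} − q_{Mesa}) − 6q_{Kora}.
∂π/∂q_{Kora} = 58 − 4q_{Kora} − q_{Mesa} = 0 ⇒ q_{Kora} = 14.5 − 0.25q_{Mesa}.
Similarly q_{Mesa} = 10 − 0.25q_{Kora}.
Substituting the second reaction function into the first: q_{Kora} = 14.5 − 0.25(10 − 0.25q_{Kora}), which gives 0.9375q_{Kora} = 12 ⇒ q_{Kora} = 12.8.
Then q_{Mesa} = 10 − 0.25·12.8 = 6.8.
P_{Kora} = 64 − 2·12.8 − 6.8 = 31.6.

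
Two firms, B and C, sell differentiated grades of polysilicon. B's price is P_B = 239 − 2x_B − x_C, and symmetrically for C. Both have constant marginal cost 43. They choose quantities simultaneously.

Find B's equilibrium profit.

3073.28

Firm B's profit: π = x_B(239 − 2x_B − x_C) − 43x_B.
∂π/∂x_B = 196 − 4x_B − x_C = 0 ⇒ x_B = 49 − 0.25x_C.
Setting x_B = x_C in the reaction function: x_B = 49 − 0.25x_B, so x_B = 49 / 1.25 = 39.2.
P_B = 239 − 2·39.2 − 39.2 = 121.4.
Profit = (121.4 − 43)·39.2 = 3073.28.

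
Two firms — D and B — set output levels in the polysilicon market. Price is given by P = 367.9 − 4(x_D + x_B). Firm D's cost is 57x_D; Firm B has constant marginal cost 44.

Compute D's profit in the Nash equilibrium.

2465.1225

Firm D's profit: π = x_D(367.9 − 4(x_D + x_B)) − 57x_D.
∂π/∂x_D = 310.9 − 8x_D − 4x_B = 0, so x_D = 38.8625 − 0.5x_B.
By the same steps for B: x_B = 40.4875 − 0.5x_D.
Substituting the second reaction function into the first: x_D = 38.8625 − 0.5(40.4875 − 0.5x_D), which gives 0.75x_D = 2979/160 ⇒ x_D = 24.825.
Then x_B = 40.4875 − 0.5·24.825 = 28.075.
Price P = 367.9 − 4·52.9 = 156.3.
D's profit: (156.3 − 57)·24.825 = 2465.1225.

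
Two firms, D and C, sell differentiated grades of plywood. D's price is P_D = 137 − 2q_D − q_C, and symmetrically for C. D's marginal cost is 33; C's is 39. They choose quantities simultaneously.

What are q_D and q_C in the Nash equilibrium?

21.2, 19.2

Firm D's profit: π = q_D(137 − 2q_D − q_C) − 33q_D.
∂π/∂q_D = 104 − 4q_D − q_C = 0 ⇒ q_D = 26 − 0.25q_C.
Similarly q_C = 24.5 − 0.25q_D.
Plugging q_C into D's best response: q_D = 26 − 0.25(24.5 − 0.25q_D) ⇒ 0.9375q_D = 19.875, so q_D = 21.2.
Then q_C = 24.5 − 0.25·21.2 = 19.2.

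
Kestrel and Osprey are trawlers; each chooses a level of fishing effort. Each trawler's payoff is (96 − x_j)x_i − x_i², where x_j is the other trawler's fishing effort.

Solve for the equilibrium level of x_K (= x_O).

Kestrel's payoff is (96 − x_O)x_K − x_K².
∂π/∂x_K = 96 − x_O − 2x_K = 0, so x_K = 48 − 0.5x_O.
By symmetry x_O = x_K; substituting into the reaction function, 1.5x_K = 48 and x_K = 32.

32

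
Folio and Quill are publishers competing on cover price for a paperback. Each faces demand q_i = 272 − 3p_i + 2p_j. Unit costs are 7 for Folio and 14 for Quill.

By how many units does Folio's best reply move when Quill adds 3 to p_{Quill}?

1

Folio's profit: π = (p_{Folio} − 7)(272 − 3p_{Folio} + 2p_{Quill}).
∂π/∂p_{Folio} = 293 − 6p_{Folio} + 2p_{Quill} = 0 ⇒ p_{Folio} = 293/6 + (1/3)p_{Quill}.
The reaction-function slope is 1/3, so a 3-unit rise in p_{Quill} moves p_{Folio} by 1/3 × 3 = 1. Folio's best response rises — the actions are strategic complements.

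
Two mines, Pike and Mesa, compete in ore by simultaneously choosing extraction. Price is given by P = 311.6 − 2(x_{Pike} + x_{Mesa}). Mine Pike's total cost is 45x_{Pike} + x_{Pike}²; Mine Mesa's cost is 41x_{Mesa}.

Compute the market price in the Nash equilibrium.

150.04

Mine Pike's profit: π = x_{Pike}(311.6 − 2(x_{Pike} + x_{Mesa})) − 45x_{Pike} − x_{Pike}².
∂π/∂x_{Pike} = 266.6 − 6x_{Pike} − 2x_{Mesa} = 0, so x_{Pike} = 1333/30 − (1/3)x_{Mesa}.
For Mesa: ∂π/∂x_{Mesa} = 270.6 − 4x_{Mesa} − 2x_{Pike} = 0 ⇒ x_{Mesa} = 67.65 − 0.5x_{Pike}.
Plugging x_{Mesa} into Pike's best response: x_{Pike} = 1333/30 − (1/3)(67.65 − 0.5x_{Pike}) ⇒ (5/6)x_{Pike} = 1313/60, so x_{Pike} = 26.26.
Then x_{Mesa} = 67.65 − 0.5·26.26 = 54.52.
Equilibrium price: P = 311.6 − 2·80.78 = 150.04.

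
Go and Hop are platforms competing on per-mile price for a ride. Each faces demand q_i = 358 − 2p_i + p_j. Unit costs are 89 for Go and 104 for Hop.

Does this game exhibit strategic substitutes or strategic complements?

strategic complements

Go's profit: π = (p_{Go} − 89)(358 − 2p_{Go} + p_{Hop}).
∂π/∂p_{Go} = 536 − 4p_{Go} + p_{Hop} = 0 ⇒ p_{Go} = 134 + 0.25p_{Hop}.
The best-response slope dp_{Go}/dp_{Hop} = 0.25 > 0: the reaction function is upward-sloping, so the choices are strategic complements.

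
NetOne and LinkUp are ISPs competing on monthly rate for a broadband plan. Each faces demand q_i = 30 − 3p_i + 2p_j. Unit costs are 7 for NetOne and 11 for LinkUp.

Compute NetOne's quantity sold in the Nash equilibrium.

19.5

NetOne's profit: π = (p_{NetOne} − 7)(30 − 3p_{NetOne} + 2p_{LinkUp}).
∂π/∂p_{NetOne} = 51 − 6p_{NetOne} + 2p_{LinkUp} = 0 ⇒ p_{NetOne} = 8.5 + (1/3)p_{LinkUp}.
Similarly p_{LinkUp} = 10.5 + (1/3)p_{NetOne}.
Plugging p_{LinkUp} into NetOne's best response: p_{NetOne} = 8.5 + (1/3)(10.5 + (1/3)p_{NetOne}) ⇒ (8/9)p_{NetOne} = 12, so p_{NetOne} = 13.5.
Then p_{LinkUp} = 10.5 + (1/3)·13.5 = 15.
q_{NetOne} = 30 − 3·13.5 + 2·15 = 19.5.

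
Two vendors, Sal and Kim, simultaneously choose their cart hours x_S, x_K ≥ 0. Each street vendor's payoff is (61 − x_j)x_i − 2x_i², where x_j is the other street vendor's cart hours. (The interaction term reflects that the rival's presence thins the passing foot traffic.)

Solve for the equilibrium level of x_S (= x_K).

Sal's payoff is (61 − x_K)x_S − 2x_S².
∂π/∂x_S = 61 − x_K − 4x_S = 0, so x_S = 15.25 − 0.25x_K.
Setting x_S = x_K in the reaction function: x_S = 15.25 − 0.25x_S, so x_S = 15.25 / 1.25 = 12.2.

12.2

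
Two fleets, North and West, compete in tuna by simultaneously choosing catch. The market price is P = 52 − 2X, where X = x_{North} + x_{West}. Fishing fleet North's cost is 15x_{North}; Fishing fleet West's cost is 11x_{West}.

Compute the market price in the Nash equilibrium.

Fishing fleet North's profit: π = x_{North}(52 − 2(x_{North} + x_{West})) − 15x_{North}.
∂π/∂x_{North} = 37 − 4x_{North} − 2x_{West} = 0, so x_{North} = 9.25 − 0.5x_{West}.
By the same steps for West: x_{West} = 10.25 − 0.5x_{North}.
Solving the two reaction functions simultaneously: (1 − (−0.5)(−0.5))x_{North} = 9.25 − 0.5·10.25, so 0.75x_{North} = 4.125 and x_{North} = 5.5.
Then x_{West} = 10.25 − 0.5·5.5 = 7.5.
Equilibrium price: P = 52 − 2·13 = 26.

26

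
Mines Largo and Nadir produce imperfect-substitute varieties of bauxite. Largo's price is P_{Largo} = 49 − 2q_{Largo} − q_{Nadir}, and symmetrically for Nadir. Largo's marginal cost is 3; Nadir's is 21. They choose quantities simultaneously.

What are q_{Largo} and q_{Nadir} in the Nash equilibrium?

10.4, 4.4

Mine Largo's profit: π = q_{Largo}(49 − 2q_{Largo} − q_{Nadir}) − 3q_{Largo}.
∂π/∂q_{Largo} = 46 − 4q_{Largo} − q_{Nadir} = 0 ⇒ q_{Largo} = 11.5 − 0.25q_{Nadir}.
Similarly q_{Nadir} = 7 − 0.25q_{Largo}.
Substituting the second reaction function into the first: q_{Largo} = 11.5 − 0.25(7 − 0.25q_{Largo}), which gives 0.9375q_{Largo} = 9.75 ⇒ q_{Largo} = 10.4.
Then q_{Nadir} = 7 − 0.25·10.4 = 4.4.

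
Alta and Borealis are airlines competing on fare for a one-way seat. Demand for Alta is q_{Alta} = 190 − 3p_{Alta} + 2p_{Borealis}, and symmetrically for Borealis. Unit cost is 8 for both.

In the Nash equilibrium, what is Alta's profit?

6210.75

Alta's profit: π = (p_{Alta} − 8)(190 − 3p_{Alta} + 2p_{Borealis}).
∂π/∂p_{Alta} = 214 − 6p_{Alta} + 2p_{Borealis} = 0 ⇒ p_{Alta} = 107/3 + (1/3)p_{Borealis}.
Setting p_{Alta} = p_{Borealis} in the reaction function: p_{Alta} = 107/3 + (1/3)p_{Alta}, so p_{Alta} = (107/3) / (2/3) = 53.5.
q_{Alta} = 190 − 3·53.5 + 2·53.5 = 136.5.
Profit = (53.5 − 8)·136.5 = 6210.75.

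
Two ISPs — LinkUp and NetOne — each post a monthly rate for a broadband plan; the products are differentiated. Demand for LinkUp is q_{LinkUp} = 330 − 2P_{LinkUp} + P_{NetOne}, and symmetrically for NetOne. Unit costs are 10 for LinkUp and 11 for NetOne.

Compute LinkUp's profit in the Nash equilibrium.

22812.48

LinkUp's profit: π = (P_{LinkUp} − 10)(330 − 2P_{LinkUp} + P_{NetOne}).
∂π/∂P_{LinkUp} = 350 − 4P_{LinkUp} + P_{NetOne} = 0 ⇒ P_{LinkUp} = 87.5 + 0.25P_{NetOne}.
Similarly P_{NetOne} = 88 + 0.25P_{LinkUp}.
Solving the two reaction functions simultaneously: (1 − (0.25)(0.25))P_{LinkUp} = 87.5 + 0.25·88, so 0.9375P_{LinkUp} = 109.5 and P_{LinkUp} = 116.8.
Then P_{NetOne} = 88 + 0.25·116.8 = 117.2.
q_{LinkUp} = 330 − 2·116.8 + 117.2 = 213.6.
Profit = (116.8 − 10)·213.6 = 22812.48.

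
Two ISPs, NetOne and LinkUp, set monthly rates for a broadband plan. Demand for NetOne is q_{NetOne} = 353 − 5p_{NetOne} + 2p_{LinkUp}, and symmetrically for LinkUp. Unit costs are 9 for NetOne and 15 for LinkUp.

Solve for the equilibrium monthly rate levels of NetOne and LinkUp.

50.375, 52.875

NetOne's profit: π = (p_{NetOne} − 9)(353 − 5p_{NetOne} + 2p_{LinkUp}).
∂π/∂p_{NetOne} = 398 − 10p_{NetOne} + 2p_{LinkUp} = 0 ⇒ p_{NetOne} = 39.8 + 0.2p_{LinkUp}.
Similarly p_{LinkUp} = 42.8 + 0.2p_{NetOne}.
Solving the two reaction functions simultaneously: (1 − (0.2)(0.2))p_{NetOne} = 39.8 + 0.2·42.8, so 0.96p_{NetOne} = 48.36 and p_{NetOne} = 50.375.
Then p_{LinkUp} = 42.8 + 0.2·50.375 = 52.875.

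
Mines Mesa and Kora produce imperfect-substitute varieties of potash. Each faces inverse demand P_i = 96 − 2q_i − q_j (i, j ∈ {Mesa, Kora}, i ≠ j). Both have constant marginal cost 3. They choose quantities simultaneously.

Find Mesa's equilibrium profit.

Mine Mesa's profit: π = q_{Mesa}(96 − 2q_{Mesa} − q_{Kora}) − 3q_{Mesa}.
∂π/∂q_{Mesa} = 93 − 4q_{Mesa} − q_{Kora} = 0 ⇒ q_{Mesa} = 23.25 − 0.25q_{Kora}.
Setting q_{Mesa} = q_{Kora} in the reaction function: q_{Mesa} = 23.25 − 0.25q_{Mesa}, so q_{Mesa} = 23.25 / 1.25 = 18.6.
P_{Mesa} = 96 − 2·18.6 − 18.6 = 40.2.
Profit = (40.2 − 3)·18.6 = 691.92.

691.92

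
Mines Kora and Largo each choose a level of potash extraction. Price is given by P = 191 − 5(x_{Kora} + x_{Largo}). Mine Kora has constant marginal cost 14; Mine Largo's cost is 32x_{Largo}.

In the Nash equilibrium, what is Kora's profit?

Mine Kora's profit: π = x_{Kora}(191 − 5(x_{Kora} + x_{Largo})) − 14x_{Kora}.
∂π/∂x_{Kora} = 177 − 10x_{Kora} − 5x_{Largo} = 0, so x_{Kora} = 17.7 − 0.5x_{Largo}.
By the same steps for Largo: x_{Largo} = 15.9 − 0.5x_{Kora}.
Substituting the second reaction function into the first: x_{Kora} = 17.7 − 0.5(15.9 − 0.5x_{Kora}), which gives 0.75x_{Kora} = 9.75 ⇒ x_{Kora} = 13.
Then x_{Largo} = 15.9 − 0.5·13 = 9.4.
Price P = 191 − 5·22.4 = 79.
Kora's profit: (79 − 14)·13 = 845.

845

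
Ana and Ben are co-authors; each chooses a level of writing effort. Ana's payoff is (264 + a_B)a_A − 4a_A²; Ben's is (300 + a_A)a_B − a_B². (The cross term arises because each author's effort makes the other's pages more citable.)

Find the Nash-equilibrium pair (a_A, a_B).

Expanding Ana's payoff: 264a_A + a_Ba_A − 4a_A².
∂π/∂a_A = 264 + a_B − 8a_A = 0, so a_A = 33 + 0.125a_B.
Likewise for Ben: a_B = 150 + 0.5a_A.
Plugging a_B into Ana's best response: a_A = 33 + 0.125(150 + 0.5a_A) ⇒ 0.9375a_A = 51.75, so a_A = 55.2.
Then a_B = 150 + 0.5·55.2 = 177.6.

55.2, 177.6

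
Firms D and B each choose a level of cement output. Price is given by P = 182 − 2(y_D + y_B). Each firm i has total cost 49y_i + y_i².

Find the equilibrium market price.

115.5

Firm D's profit: π = y_D(182 − 2(y_D + y_B)) − 49y_D − y_D².
∂π/∂y_D = 133 − 6y_D − 2y_B = 0, so y_D = 133/6 − (1/3)y_B.
Setting y_D = y_B in the reaction function: y_D = 133/6 − (1/3)y_D, so y_D = (133/6) / (4/3) = 16.625.
Equilibrium price: P = 182 − 2·33.25 = 115.5.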